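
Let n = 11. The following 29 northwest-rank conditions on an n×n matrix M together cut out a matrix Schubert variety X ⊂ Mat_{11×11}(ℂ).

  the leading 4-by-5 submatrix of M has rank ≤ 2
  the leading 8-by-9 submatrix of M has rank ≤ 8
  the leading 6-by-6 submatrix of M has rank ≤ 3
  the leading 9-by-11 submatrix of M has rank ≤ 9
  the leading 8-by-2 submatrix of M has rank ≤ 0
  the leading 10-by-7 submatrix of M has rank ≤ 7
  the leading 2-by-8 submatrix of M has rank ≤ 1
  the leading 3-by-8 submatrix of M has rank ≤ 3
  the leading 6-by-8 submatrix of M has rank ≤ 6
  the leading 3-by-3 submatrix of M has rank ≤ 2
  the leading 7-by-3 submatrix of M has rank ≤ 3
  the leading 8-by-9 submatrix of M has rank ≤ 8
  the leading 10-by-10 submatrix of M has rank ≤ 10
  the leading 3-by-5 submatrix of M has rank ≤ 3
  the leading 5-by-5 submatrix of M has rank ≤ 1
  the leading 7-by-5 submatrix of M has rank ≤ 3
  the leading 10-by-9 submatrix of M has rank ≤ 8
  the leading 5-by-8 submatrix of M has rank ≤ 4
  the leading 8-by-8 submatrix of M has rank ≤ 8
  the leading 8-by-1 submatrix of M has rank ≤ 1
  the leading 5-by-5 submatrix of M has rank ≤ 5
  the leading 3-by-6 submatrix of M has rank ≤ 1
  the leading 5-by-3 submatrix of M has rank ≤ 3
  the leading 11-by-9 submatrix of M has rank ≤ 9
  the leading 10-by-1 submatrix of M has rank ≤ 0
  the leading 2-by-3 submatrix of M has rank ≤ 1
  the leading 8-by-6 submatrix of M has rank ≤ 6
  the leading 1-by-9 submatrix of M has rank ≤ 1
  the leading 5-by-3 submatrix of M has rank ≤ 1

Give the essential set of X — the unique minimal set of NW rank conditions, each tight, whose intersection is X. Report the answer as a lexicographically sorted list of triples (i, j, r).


Reconstructing r_w from the 29 given conditions:

  R[1]: 0, 0, 1, 1, 1, 1, 1, 1, 1, 1, 1
  R[2]: 0, 0, 1, 1, 1, 1, 1, 1, 2, 2, 2
  R[3]: 0, 0, 1, 1, 1, 1, 2, 2, 3, 3, 3
  R[4]: 0, 0, 1, 1, 1, 2, 3, 3, 4, 4, 4
  R[5]: 0, 0, 1, 1, 1, 2, 3, 4, 5, 5, 5
  R[6]: 0, 0, 1, 2, 2, 3, 4, 5, 6, 6, 6
  R[7]: 0, 0, 1, 2, 3, 4, 5, 6, 7, 7, 7
  R[8]: 0, 0, 1, 2, 3, 4, 5, 6, 7, 8, 8
  R[9]: 0, 1, 2, 3, 4, 5, 6, 7, 8, 9, 9
  R[10]: 0, 1, 2, 3, 4, 5, 6, 7, 8, 9, 10
  R[11]: 1, 2, 3, 4, 5, 6, 7, 8, 9, 10, 11

so w = (3, 9, 7, 6, 8, 4, 5, 10, 2, 11, 1).

5 SE-corners of the 30-cell Rothe diagram give Ess(w):

[(2, 8, 1), (3, 6, 1), (5, 5, 1), (8, 2, 0), (10, 1, 0)]


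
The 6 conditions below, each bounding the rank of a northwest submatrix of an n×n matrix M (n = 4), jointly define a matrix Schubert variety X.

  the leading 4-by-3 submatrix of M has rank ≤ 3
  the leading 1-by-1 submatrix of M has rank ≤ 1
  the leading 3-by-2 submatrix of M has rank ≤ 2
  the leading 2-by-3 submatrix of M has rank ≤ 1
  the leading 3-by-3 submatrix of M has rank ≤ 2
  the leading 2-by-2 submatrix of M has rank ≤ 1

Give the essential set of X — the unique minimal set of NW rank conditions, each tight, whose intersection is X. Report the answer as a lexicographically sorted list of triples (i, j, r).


Reconstructing r_w from the 6 given conditions:

  R[1]: 1 1 1 1
  R[2]: 1 1 1 2
  R[3]: 1 2 2 3
  R[4]: 1 2 3 4

so w = (1, 4, 2, 3).

1 SE-corner of the 2-cell Rothe diagram gives Ess(w):

[(2, 3, 1)]


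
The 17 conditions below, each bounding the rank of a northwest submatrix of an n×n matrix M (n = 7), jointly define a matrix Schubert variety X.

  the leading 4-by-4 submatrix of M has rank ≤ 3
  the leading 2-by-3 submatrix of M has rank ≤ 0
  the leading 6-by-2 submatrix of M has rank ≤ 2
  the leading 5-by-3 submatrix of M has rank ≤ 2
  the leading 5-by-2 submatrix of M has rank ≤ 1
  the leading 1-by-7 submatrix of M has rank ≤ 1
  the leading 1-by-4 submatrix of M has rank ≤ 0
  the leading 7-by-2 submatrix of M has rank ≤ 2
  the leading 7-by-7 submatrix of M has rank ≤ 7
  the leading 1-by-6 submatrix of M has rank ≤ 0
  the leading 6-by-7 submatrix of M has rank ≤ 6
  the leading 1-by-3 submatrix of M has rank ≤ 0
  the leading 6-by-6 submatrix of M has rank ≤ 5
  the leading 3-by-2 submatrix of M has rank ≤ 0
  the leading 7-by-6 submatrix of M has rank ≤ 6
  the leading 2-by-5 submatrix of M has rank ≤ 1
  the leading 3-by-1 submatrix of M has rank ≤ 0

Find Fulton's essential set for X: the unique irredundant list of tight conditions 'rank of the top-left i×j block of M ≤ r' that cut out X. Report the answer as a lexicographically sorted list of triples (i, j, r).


The tightest implied rank at each (i,j), from the 17 conditions:

  0  0  0  0  0  0  1
  0  0  0  1  1  1  2
  0  0  1  2  2  2  3
  1  1  2  3  3  3  4
  1  1  2  3  4  4  5
  1  2  3  4  5  5  6
  1  2  3  4  5  6  7

reading off 1-entries of Δ²R: w = (7, 4, 3, 1, 5, 2, 6).

Fulton essential set (4 of the 12 Rothe cells):

[(1, 6, 0), (2, 3, 0), (3, 2, 0), (5, 2, 1)]


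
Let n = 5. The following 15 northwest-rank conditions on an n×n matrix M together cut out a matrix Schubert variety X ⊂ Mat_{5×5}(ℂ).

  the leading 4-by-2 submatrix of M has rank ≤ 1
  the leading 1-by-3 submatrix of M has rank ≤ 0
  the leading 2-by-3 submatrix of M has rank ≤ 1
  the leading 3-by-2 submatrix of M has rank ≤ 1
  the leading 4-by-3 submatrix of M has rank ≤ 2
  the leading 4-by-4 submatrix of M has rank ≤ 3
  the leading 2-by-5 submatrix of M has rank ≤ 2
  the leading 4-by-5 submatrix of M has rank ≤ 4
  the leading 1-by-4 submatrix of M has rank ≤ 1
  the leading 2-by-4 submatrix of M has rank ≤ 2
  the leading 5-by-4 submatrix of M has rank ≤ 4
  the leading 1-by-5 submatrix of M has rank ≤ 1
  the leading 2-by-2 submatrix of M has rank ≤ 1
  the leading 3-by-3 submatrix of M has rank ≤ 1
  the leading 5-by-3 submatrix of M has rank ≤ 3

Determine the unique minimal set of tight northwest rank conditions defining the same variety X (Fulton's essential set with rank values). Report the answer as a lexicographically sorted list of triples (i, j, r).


Rank table r_w(5×5) implied by the 15 constraints:

  R[1]: 0  0  0  1  1
  R[2]: 1  1  1  2  2
  R[3]: 1  1  1  2  3
  R[4]: 1  1  2  3  4
  R[5]: 1  2  3  4  5

the unique w with this rank table is (4, 1, 5, 3, 2).

D(w) has 6 cells with 3 SE-corners; essential set:

[(1, 3, 0), (3, 3, 1), (4, 2, 1)]


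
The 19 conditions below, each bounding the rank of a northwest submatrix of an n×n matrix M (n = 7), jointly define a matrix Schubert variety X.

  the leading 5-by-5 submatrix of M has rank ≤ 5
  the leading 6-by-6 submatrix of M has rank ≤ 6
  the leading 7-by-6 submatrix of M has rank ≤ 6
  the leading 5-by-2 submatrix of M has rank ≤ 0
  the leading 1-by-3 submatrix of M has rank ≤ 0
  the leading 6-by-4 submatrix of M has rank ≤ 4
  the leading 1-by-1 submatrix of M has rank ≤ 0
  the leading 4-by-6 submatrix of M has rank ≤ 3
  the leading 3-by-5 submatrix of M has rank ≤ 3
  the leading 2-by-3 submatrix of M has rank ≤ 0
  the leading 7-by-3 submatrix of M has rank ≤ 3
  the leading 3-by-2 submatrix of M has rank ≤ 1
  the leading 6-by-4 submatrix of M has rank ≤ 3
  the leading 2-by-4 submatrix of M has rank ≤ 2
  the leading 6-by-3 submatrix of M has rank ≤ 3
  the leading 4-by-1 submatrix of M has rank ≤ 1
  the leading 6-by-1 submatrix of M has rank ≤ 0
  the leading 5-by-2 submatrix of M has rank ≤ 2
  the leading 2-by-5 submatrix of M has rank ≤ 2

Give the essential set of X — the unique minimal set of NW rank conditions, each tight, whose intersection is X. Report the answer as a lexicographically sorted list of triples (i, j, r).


Computing R[i][j] = min implied NW-rank bound (n=7, 19 conditions):

  row 1: 0 | 0 | 0 | 1 | 1 | 1 | 1
  row 2: 0 | 0 | 0 | 1 | 2 | 2 | 2
  row 3: 0 | 0 | 1 | 2 | 3 | 3 | 3
  row 4: 0 | 0 | 1 | 2 | 3 | 3 | 4
  row 5: 0 | 0 | 1 | 2 | 3 | 4 | 5
  row 6: 0 | 1 | 2 | 3 | 4 | 5 | 6
  row 7: 1 | 2 | 3 | 4 | 5 | 6 | 7

so w = (4, 5, 3, 7, 6, 2, 1).

Fulton essential set (4 of the 14 Rothe cells):

[(2, 3, 0), (4, 6, 3), (5, 2, 0), (6, 1, 0)]


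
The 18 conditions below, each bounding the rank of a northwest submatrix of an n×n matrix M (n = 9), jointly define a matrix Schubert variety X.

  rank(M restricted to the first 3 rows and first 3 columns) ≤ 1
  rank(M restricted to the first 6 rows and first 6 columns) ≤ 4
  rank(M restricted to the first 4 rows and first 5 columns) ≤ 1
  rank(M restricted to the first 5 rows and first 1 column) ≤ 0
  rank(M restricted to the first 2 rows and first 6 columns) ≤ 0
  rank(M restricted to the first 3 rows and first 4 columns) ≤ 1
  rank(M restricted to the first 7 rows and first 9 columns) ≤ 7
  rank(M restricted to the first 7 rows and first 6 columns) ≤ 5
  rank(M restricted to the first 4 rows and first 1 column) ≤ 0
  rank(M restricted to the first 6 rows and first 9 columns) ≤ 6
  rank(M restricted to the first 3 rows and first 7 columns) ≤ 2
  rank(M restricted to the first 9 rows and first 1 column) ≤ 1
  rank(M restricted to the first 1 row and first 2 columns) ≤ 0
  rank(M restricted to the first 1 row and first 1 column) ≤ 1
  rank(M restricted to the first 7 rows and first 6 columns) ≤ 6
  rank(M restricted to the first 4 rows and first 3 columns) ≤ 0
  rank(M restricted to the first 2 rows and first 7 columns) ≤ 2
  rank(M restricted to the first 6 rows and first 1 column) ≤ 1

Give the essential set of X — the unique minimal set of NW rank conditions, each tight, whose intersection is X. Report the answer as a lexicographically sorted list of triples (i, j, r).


Reconstructing r_w from the 18 given conditions:

  R[1]: 0  0  0  0  0  0  1  1  1
  R[2]: 0  0  0  0  0  0  1  2  2
  R[3]: 0  0  0  1  1  1  2  3  3
  R[4]: 0  0  0  1  1  2  3  4  4
  R[5]: 0  1  1  2  2  3  4  5  5
  R[6]: 1  2  2  3  3  4  5  6  6
  R[7]: 1  2  3  4  4  5  6  7  7
  R[8]: 1  2  3  4  5  6  7  8  8
  R[9]: 1  2  3  4  5  6  7  8  9

reading off 1-entries of Δ²R: w = (7, 8, 4, 6, 2, 1, 3, 5, 9).

4 SE-corners of the 20-cell Rothe diagram give Ess(w):

[(2, 6, 0), (4, 3, 0), (4, 5, 1), (5, 1, 0)]


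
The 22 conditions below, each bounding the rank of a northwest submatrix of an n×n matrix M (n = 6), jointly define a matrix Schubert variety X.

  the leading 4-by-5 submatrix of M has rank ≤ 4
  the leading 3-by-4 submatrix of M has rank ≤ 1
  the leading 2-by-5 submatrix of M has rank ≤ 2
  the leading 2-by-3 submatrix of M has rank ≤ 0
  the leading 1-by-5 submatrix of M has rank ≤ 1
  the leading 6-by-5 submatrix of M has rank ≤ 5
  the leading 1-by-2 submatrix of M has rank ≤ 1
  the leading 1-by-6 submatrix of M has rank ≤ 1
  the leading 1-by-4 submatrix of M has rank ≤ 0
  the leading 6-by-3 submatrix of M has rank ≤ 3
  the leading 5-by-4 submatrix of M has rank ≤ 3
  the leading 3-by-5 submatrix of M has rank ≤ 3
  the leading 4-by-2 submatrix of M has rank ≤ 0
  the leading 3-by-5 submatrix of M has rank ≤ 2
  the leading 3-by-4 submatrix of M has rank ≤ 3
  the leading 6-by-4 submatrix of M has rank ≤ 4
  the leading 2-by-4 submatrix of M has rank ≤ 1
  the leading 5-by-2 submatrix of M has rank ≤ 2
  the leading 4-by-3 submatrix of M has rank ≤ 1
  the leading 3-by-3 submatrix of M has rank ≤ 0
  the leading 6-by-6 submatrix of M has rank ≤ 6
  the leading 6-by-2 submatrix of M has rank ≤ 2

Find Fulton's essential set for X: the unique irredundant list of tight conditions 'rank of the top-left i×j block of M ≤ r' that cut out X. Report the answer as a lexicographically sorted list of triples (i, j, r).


The tightest implied rank at each (i,j), from the 22 conditions:

  R[1]: 0, 0, 0, 0, 1, 1
  R[2]: 0, 0, 0, 1, 2, 2
  R[3]: 0, 0, 0, 1, 2, 3
  R[4]: 0, 0, 1, 2, 3, 4
  R[5]: 1, 1, 2, 3, 4, 5
  R[6]: 1, 2, 3, 4, 5, 6

giving w = (5, 4, 6, 3, 1, 2) via Δ²R.

Rothe diagram D(w) (12 cells), 3 SE-corners (essential conditions):

[(1, 4, 0), (3, 3, 0), (4, 2, 0)]


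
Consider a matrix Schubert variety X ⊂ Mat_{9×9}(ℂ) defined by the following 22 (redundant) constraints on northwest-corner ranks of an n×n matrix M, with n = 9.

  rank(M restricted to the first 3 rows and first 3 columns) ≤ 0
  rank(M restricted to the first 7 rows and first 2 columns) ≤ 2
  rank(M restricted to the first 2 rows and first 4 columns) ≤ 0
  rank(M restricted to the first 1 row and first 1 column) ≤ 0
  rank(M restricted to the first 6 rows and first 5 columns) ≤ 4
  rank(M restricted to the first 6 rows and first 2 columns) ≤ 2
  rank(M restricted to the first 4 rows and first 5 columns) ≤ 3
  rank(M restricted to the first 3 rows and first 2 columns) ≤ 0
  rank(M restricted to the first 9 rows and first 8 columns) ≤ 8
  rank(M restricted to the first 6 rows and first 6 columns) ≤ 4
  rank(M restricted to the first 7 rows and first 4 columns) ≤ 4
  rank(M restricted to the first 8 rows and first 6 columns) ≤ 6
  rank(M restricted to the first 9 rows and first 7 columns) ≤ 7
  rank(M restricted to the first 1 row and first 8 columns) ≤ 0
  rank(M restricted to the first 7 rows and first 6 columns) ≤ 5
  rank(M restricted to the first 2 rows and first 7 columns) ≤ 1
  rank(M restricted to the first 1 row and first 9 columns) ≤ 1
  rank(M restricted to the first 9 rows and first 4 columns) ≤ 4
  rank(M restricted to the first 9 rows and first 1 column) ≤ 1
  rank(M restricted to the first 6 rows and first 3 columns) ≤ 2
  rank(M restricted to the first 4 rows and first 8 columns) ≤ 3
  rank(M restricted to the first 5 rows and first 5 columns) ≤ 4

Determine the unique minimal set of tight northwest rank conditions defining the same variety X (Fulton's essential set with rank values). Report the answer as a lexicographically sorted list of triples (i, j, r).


The tightest implied rank at each (i,j), from the 22 conditions:

  i=1: 0 0 0 0 0 0 0 0 1
  i=2: 0 0 0 0 1 1 1 1 2
  i=3: 0 0 0 1 2 2 2 2 3
  i=4: 1 1 1 2 3 3 3 3 4
  i=5: 1 2 2 3 4 4 4 4 5
  i=6: 1 2 2 3 4 4 5 5 6
  i=7: 1 2 3 4 5 5 6 6 7
  i=8: 1 2 3 4 5 6 7 7 8
  i=9: 1 2 3 4 5 6 7 8 9

the unique w with this rank table is (9, 5, 4, 1, 2, 7, 3, 6, 8).

Rothe diagram D(w) (17 cells), 5 SE-corners (essential conditions):

[(1, 8, 0), (2, 4, 0), (3, 3, 0), (6, 3, 2), (6, 6, 4)]


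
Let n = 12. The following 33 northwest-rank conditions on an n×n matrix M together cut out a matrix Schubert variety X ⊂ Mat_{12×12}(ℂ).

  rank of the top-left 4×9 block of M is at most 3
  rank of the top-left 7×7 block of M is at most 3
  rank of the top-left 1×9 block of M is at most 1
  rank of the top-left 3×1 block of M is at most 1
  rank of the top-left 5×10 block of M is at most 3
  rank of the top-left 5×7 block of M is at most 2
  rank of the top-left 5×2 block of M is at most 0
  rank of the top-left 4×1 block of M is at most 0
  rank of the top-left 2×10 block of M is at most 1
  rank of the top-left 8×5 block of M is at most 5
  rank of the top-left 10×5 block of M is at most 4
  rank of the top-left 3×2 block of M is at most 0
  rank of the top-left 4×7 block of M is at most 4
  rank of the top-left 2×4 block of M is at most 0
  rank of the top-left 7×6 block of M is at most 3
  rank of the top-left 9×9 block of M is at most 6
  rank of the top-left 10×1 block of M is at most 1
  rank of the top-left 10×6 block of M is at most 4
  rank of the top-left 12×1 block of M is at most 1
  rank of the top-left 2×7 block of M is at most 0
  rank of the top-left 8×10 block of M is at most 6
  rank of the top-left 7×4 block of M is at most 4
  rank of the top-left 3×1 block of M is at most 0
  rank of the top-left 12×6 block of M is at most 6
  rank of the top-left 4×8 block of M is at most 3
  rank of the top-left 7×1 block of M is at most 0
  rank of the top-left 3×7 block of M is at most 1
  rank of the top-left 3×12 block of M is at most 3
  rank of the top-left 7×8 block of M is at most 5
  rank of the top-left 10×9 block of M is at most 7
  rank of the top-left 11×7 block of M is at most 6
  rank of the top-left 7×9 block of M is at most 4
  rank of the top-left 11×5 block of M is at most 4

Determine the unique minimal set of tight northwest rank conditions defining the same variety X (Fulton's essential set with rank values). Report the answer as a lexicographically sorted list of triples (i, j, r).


Recovering R(i,j) via the rank-extension bound from the 33 conditions:

  i=1: 0 | 0 | 0 | 0 | 0 | 0 | 0 | 1 | 1 | 1 | 1 | 1
  i=2: 0 | 0 | 0 | 0 | 0 | 0 | 0 | 1 | 1 | 1 | 2 | 2
  i=3: 0 | 0 | 1 | 1 | 1 | 1 | 1 | 2 | 2 | 2 | 3 | 3
  i=4: 0 | 0 | 1 | 2 | 2 | 2 | 2 | 3 | 3 | 3 | 4 | 4
  i=5: 0 | 0 | 1 | 2 | 2 | 2 | 2 | 3 | 3 | 3 | 4 | 5
  i=6: 0 | 1 | 2 | 3 | 3 | 3 | 3 | 4 | 4 | 4 | 5 | 6
  i=7: 0 | 1 | 2 | 3 | 3 | 3 | 3 | 4 | 4 | 5 | 6 | 7
  i=8: 1 | 2 | 3 | 4 | 4 | 4 | 4 | 5 | 5 | 6 | 7 | 8
  i=9: 1 | 2 | 3 | 4 | 4 | 4 | 5 | 6 | 6 | 7 | 8 | 9
  i=10: 1 | 2 | 3 | 4 | 4 | 4 | 5 | 6 | 7 | 8 | 9 | 10
  i=11: 1 | 2 | 3 | 4 | 4 | 5 | 6 | 7 | 8 | 9 | 10 | 11
  i=12: 1 | 2 | 3 | 4 | 5 | 6 | 7 | 8 | 9 | 10 | 11 | 12

so w = (8, 11, 3, 4, 12, 2, 10, 1, 7, 9, 6, 5).

ℓ(w)=38; the 10 essential cells (i,j,r):

[(2, 7, 0), (2, 10, 1), (5, 2, 0), (5, 7, 2), (5, 10, 3), (7, 1, 0), (7, 7, 3), (7, 9, 4), (10, 6, 4), (11, 5, 4)]


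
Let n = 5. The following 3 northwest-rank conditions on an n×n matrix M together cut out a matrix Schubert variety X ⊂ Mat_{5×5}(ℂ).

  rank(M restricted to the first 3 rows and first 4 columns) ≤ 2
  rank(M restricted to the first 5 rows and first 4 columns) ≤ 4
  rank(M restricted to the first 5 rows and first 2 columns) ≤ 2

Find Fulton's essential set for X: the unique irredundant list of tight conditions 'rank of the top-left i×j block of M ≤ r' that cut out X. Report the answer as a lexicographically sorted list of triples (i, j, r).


The tightest implied rank at each (i,j), from the 3 conditions:

  R[1]: 1 1 1 1 1
  R[2]: 1 2 2 2 2
  R[3]: 1 2 2 2 3
  R[4]: 1 2 3 3 4
  R[5]: 1 2 3 4 5

second differences of R give the permutation w = (1, 2, 5, 3, 4).

ℓ(w)=2; the 1 essential cell (i,j,r):

[(3, 4, 2)]


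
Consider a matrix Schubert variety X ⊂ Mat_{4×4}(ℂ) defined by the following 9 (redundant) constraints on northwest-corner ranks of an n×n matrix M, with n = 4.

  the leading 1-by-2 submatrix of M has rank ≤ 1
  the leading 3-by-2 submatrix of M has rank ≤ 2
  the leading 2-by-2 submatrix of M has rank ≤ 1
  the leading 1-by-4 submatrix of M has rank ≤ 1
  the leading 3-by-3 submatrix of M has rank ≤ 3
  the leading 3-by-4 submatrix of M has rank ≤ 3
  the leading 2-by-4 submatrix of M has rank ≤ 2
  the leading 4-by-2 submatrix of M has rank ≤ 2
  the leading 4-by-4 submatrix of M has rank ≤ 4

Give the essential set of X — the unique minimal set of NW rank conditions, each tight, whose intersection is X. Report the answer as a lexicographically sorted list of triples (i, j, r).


Propagating the 9 rank bounds to every northwest block:

  row 1: 1  1  1  1
  row 2: 1  1  2  2
  row 3: 1  2  3  3
  row 4: 1  2  3  4

hence w(1..4) = (1, 3, 2, 4).

ℓ(w)=1; the 1 essential cell (i,j,r):

[(2, 2, 1)]


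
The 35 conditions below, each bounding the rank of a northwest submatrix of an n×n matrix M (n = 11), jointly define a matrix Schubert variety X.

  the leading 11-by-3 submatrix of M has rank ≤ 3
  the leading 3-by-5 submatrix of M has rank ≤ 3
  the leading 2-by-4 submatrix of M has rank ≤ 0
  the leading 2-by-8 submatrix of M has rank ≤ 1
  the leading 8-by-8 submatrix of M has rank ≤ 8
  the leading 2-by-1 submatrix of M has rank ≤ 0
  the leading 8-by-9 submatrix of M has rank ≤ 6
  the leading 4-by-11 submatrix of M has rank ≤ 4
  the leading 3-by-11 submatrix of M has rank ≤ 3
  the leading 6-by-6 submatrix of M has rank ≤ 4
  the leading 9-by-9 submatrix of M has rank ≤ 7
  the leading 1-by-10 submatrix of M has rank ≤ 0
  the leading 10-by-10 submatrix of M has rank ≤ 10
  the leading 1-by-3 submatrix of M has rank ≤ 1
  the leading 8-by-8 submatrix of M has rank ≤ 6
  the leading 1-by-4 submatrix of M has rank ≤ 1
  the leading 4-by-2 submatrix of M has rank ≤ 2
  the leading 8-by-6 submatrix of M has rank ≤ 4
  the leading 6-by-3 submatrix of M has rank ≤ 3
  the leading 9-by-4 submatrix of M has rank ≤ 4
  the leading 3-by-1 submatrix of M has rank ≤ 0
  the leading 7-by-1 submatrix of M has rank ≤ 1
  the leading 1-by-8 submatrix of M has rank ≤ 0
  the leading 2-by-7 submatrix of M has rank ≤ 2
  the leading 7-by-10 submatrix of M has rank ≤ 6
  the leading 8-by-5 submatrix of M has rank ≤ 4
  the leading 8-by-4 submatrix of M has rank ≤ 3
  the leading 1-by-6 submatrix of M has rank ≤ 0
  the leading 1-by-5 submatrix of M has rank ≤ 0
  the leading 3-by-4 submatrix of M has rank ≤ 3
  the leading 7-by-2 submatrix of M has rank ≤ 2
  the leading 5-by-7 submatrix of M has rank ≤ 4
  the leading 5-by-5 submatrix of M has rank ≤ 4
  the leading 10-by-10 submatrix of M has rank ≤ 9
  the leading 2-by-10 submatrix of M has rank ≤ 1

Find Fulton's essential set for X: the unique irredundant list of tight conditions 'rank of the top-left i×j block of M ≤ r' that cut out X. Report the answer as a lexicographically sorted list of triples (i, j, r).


Rank table r_w(11×11) implied by the 35 constraints:

  row 1: 0  0  0  0  0  0  0  0  0  0  1
  row 2: 0  0  0  0  1  1  1  1  1  1  2
  row 3: 0  1  1  1  2  2  2  2  2  2  3
  row 4: 1  2  2  2  3  3  3  3  3  3  4
  row 5: 1  2  3  3  4  4  4  4  4  4  5
  row 6: 1  2  3  3  4  4  5  5  5  5  6
  row 7: 1  2  3  3  4  4  5  6  6  6  7
  row 8: 1  2  3  3  4  4  5  6  6  7  8
  row 9: 1  2  3  4  5  5  6  7  7  8  9
  row 10: 1  2  3  4  5  6  7  8  8  9  10
  row 11: 1  2  3  4  5  6  7  8  9  10  11

hence w(1..11) = (11, 5, 2, 1, 3, 7, 8, 10, 4, 6, 9).

Fulton essential set (6 of the 22 Rothe cells):

[(1, 10, 0), (2, 4, 0), (3, 1, 0), (8, 4, 3), (8, 6, 4), (8, 9, 6)]


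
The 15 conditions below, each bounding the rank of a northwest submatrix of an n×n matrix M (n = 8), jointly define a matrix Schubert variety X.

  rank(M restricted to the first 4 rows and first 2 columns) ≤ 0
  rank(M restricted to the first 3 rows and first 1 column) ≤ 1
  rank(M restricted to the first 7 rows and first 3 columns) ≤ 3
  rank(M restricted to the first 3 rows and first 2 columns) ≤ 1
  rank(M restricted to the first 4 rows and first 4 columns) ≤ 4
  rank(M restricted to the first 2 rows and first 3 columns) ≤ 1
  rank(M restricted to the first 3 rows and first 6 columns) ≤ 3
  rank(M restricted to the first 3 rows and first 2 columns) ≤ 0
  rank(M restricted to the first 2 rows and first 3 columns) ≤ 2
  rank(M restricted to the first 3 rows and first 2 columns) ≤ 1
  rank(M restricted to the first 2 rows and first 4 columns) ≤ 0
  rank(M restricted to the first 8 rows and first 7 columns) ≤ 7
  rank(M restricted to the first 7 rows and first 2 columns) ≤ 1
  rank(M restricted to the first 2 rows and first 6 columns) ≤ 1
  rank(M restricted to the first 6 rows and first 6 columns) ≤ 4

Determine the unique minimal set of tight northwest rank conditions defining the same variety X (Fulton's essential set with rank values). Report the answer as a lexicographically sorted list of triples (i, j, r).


Computing R[i][j] = min implied NW-rank bound (n=8, 15 conditions):

  i=1: 0  0  0  0  1  1  1  1
  i=2: 0  0  0  0  1  1  2  2
  i=3: 0  0  1  1  2  2  3  3
  i=4: 0  0  1  2  3  3  4  4
  i=5: 1  1  2  3  4  4  5  5
  i=6: 1  1  2  3  4  4  5  6
  i=7: 1  1  2  3  4  5  6  7
  i=8: 1  2  3  4  5  6  7  8

the unique w with this rank table is (5, 7, 3, 4, 1, 8, 6, 2).

D(w) has 16 cells with 5 SE-corners; essential set:

[(2, 4, 0), (2, 6, 1), (4, 2, 0), (6, 6, 4), (7, 2, 1)]


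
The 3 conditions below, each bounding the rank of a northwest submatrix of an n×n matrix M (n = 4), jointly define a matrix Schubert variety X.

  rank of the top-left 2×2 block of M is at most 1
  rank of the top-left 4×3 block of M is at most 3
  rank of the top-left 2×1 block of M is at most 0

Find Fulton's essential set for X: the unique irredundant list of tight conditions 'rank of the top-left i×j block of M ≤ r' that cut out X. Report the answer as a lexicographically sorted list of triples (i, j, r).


Recovering R(i,j) via the rank-extension bound from the 3 conditions:

  i=1: 0 1 1 1
  i=2: 0 1 2 2
  i=3: 1 2 3 3
  i=4: 1 2 3 4

the unique w with this rank table is (2, 3, 1, 4).

Fulton essential set (1 of the 2 Rothe cells):

[(2, 1, 0)]


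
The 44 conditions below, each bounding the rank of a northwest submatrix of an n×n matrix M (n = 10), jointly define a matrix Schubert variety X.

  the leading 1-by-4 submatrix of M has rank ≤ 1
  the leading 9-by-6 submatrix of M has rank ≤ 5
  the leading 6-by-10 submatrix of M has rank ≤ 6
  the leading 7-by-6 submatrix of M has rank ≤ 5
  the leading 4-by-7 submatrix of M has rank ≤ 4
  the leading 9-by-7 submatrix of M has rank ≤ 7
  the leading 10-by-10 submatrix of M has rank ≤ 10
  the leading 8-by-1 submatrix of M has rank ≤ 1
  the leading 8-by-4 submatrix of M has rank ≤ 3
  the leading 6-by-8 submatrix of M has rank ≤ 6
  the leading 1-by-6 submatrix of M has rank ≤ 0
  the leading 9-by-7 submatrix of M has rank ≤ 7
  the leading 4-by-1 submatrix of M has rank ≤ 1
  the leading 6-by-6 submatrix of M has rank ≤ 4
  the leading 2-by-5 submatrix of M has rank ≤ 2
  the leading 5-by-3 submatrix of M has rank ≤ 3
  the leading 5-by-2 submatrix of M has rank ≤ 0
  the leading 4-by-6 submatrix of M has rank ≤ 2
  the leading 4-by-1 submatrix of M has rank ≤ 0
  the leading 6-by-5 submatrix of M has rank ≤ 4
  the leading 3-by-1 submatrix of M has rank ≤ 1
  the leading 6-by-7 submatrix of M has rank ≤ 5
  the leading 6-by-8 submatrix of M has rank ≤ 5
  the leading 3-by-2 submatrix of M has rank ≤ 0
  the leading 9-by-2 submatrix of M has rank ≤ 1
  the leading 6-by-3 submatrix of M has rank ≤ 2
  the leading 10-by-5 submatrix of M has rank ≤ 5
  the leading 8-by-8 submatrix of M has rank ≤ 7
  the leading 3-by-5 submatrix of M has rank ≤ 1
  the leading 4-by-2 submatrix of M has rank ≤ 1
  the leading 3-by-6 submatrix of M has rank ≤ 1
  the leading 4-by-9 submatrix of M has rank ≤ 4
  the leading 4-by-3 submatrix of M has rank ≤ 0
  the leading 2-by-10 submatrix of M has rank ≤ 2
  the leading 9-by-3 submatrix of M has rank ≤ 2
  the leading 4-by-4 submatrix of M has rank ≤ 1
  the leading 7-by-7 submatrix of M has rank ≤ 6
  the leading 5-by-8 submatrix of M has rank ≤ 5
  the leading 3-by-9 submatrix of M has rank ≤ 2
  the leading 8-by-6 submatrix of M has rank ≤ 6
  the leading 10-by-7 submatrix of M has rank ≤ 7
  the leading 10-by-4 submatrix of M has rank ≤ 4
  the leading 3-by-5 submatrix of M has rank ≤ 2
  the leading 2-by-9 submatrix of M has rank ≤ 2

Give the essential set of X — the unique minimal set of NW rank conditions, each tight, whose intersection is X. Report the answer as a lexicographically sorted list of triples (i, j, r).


Rank table r_w(10×10) implied by the 44 constraints:

  0  0  0  0  0  0  1  1  1  1
  0  0  0  1  1  1  2  2  2  2
  0  0  0  1  1  1  2  2  2  3
  0  0  0  1  2  2  3  3  3  4
  0  0  1  2  3  3  4  4  4  5
  1  1  2  3  4  4  5  5  5  6
  1  1  2  3  4  5  6  6  6  7
  1  1  2  3  4  5  6  7  7  8
  1  1  2  3  4  5  6  7  8  9
  1  2  3  4  5  6  7  8  9  10

second differences of R give the permutation w = (7, 4, 10, 5, 3, 1, 6, 8, 9, 2).

ℓ(w)=24; the 6 essential cells (i,j,r):

[(1, 6, 0), (3, 6, 1), (3, 9, 2), (4, 3, 0), (5, 2, 0), (9, 2, 1)]


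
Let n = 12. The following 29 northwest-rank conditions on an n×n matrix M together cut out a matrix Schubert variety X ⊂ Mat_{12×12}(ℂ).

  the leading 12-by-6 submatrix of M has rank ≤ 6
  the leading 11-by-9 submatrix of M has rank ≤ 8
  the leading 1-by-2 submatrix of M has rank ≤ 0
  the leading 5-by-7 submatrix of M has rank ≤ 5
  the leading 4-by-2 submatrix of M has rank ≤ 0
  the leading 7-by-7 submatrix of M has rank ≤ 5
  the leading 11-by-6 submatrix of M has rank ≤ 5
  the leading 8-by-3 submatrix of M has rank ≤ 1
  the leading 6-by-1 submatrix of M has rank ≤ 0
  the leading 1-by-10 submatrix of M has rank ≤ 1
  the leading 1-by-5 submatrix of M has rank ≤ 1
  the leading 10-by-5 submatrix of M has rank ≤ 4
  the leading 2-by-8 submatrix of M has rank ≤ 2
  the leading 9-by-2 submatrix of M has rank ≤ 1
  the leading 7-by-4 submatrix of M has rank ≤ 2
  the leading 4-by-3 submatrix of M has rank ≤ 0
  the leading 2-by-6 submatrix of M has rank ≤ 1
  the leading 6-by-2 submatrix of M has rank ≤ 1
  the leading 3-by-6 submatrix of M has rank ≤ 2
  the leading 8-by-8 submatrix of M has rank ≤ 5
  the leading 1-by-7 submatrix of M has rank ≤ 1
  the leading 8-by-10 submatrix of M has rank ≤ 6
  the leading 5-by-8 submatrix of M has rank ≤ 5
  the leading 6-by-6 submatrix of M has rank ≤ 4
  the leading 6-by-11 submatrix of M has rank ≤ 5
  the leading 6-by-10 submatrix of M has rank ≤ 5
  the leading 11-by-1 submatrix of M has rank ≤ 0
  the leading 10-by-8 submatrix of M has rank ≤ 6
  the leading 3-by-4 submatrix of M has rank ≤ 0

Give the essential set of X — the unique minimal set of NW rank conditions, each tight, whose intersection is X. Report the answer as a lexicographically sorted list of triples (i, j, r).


The tightest implied rank at each (i,j), from the 29 conditions:

  0 0 0 0 1 1 1 1 1 1 1 1
  0 0 0 0 1 1 2 2 2 2 2 2
  0 0 0 0 1 2 3 3 3 3 3 3
  0 0 0 1 2 3 4 4 4 4 4 4
  0 1 1 2 3 4 5 5 5 5 5 5
  0 1 1 2 3 4 5 5 5 5 5 6
  0 1 1 2 3 4 5 5 6 6 6 7
  0 1 1 2 3 4 5 5 6 6 7 8
  0 1 2 3 4 5 6 6 7 7 8 9
  0 1 2 3 4 5 6 6 7 8 9 10
  0 1 2 3 4 5 6 7 8 9 10 11
  1 2 3 4 5 6 7 8 9 10 11 12

giving w = (5, 7, 6, 4, 2, 12, 9, 11, 3, 10, 8, 1) via Δ²R.

9 SE-corners of the 34-cell Rothe diagram give Ess(w):

[(2, 6, 1), (3, 4, 0), (4, 3, 0), (6, 11, 5), (8, 3, 1), (8, 8, 5), (8, 10, 6), (10, 8, 6), (11, 1, 0)]


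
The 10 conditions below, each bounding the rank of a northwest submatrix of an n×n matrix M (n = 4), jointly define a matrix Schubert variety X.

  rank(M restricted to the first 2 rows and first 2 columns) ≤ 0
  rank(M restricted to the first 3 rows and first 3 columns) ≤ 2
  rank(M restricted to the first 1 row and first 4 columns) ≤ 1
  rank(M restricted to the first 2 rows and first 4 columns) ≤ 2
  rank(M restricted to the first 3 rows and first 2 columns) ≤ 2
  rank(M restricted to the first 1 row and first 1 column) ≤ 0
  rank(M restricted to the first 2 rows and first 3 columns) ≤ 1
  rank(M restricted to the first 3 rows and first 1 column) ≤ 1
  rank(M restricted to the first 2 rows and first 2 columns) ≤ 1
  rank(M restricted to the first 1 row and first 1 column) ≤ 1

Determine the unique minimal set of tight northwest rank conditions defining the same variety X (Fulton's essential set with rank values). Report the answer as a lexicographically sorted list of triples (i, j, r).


The tightest implied rank at each (i,j), from the 10 conditions:

  row 1: 0, 0, 1, 1
  row 2: 0, 0, 1, 2
  row 3: 1, 1, 2, 3
  row 4: 1, 2, 3, 4

second differences of R give the permutation w = (3, 4, 1, 2).

Rothe diagram D(w) (4 cells), 1 SE-corner (essential condition):

[(2, 2, 0)]


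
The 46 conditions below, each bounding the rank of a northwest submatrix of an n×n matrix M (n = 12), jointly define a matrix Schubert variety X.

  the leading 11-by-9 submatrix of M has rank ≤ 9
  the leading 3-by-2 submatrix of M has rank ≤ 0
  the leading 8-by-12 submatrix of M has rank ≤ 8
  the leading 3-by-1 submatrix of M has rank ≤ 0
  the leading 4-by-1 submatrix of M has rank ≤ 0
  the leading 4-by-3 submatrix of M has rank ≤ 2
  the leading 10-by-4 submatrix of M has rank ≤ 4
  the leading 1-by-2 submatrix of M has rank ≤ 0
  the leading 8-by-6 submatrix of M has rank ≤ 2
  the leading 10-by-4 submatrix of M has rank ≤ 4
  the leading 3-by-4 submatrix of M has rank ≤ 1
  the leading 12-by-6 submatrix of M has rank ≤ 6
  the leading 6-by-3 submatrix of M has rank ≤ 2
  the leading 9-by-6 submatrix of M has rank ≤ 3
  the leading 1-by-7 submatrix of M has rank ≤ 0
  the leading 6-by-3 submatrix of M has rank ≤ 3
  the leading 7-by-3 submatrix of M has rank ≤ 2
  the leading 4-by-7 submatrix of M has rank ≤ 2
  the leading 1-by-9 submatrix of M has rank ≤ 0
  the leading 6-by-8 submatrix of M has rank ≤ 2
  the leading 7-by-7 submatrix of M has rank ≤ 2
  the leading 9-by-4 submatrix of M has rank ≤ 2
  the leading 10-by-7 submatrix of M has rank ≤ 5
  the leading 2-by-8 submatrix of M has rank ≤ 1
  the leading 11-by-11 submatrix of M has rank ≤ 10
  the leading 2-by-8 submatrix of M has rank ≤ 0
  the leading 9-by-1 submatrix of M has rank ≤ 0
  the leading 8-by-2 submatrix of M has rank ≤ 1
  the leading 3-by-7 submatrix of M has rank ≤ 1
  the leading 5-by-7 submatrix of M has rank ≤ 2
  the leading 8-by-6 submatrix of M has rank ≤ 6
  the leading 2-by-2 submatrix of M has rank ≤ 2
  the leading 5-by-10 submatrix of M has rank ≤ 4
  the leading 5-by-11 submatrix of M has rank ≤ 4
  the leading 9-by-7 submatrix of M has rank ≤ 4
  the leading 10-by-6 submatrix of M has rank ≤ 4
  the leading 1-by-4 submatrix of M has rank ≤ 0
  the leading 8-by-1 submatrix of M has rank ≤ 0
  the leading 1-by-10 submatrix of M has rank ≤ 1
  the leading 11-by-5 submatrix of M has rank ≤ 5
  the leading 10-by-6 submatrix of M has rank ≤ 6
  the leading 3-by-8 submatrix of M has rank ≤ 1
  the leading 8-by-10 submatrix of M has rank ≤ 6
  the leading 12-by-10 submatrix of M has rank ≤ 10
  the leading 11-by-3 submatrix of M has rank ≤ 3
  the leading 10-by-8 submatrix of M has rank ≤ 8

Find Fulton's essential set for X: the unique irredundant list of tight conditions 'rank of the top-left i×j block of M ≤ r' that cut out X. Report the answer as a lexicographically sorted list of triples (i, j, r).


The tightest implied rank at each (i,j), from the 46 conditions:

  R[1]: 0 0 0 0 0 0 0 0 0 1 1 1
  R[2]: 0 0 0 0 0 0 0 0 1 2 2 2
  R[3]: 0 0 1 1 1 1 1 1 2 3 3 3
  R[4]: 0 1 2 2 2 2 2 2 3 4 4 4
  R[5]: 0 1 2 2 2 2 2 2 3 4 4 5
  R[6]: 0 1 2 2 2 2 2 2 3 4 5 6
  R[7]: 0 1 2 2 2 2 2 3 4 5 6 7
  R[8]: 0 1 2 2 2 2 3 4 5 6 7 8
  R[9]: 0 1 2 2 3 3 4 5 6 7 8 9
  R[10]: 1 2 3 3 4 4 5 6 7 8 9 10
  R[11]: 1 2 3 4 5 5 6 7 8 9 10 11
  R[12]: 1 2 3 4 5 6 7 8 9 10 11 12

reading off 1-entries of Δ²R: w = (10, 9, 3, 2, 12, 11, 8, 7, 5, 1, 4, 6).

Fulton essential set (9 of the 44 Rothe cells):

[(1, 9, 0), (2, 8, 0), (3, 2, 0), (5, 11, 4), (6, 8, 2), (7, 7, 2), (8, 6, 2), (9, 1, 0), (9, 4, 2)]


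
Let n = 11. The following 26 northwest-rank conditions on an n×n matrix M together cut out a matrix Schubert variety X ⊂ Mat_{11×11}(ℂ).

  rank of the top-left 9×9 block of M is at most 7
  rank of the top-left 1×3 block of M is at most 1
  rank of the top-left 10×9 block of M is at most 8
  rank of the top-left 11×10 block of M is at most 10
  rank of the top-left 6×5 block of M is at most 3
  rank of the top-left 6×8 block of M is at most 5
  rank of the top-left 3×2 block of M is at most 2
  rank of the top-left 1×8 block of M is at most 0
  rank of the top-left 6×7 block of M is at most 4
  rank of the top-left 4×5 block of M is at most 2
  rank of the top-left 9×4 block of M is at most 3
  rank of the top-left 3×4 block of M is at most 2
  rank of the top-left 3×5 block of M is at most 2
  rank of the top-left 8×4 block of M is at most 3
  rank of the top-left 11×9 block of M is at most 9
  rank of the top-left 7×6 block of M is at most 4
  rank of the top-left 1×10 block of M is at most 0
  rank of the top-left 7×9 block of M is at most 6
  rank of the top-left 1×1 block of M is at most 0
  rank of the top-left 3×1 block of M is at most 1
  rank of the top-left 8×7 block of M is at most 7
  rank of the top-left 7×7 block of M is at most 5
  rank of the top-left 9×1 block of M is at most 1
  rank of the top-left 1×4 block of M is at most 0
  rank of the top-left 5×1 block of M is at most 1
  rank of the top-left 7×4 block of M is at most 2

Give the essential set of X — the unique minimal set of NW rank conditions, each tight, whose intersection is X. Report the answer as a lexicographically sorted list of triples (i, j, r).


Recovering R(i,j) via the rank-extension bound from the 26 conditions:

  0  0  0  0  0  0  0  0  0  0  1
  1  1  1  1  1  1  1  1  1  1  2
  1  2  2  2  2  2  2  2  2  2  3
  1  2  2  2  2  3  3  3  3  3  4
  1  2  2  2  3  4  4  4  4  4  5
  1  2  2  2  3  4  4  5  5  5  6
  1  2  2  2  3  4  5  6  6  6  7
  1  2  3  3  4  5  6  7  7  7  8
  1  2  3  3  4  5  6  7  7  8  9
  1  2  3  4  5  6  7  8  8  9  10
  1  2  3  4  5  6  7  8  9  10  11

giving w = (11, 1, 2, 6, 5, 8, 7, 3, 10, 4, 9) via Δ²R.

|D(w)|=22, |Ess(w)|=6:

[(1, 10, 0), (4, 5, 2), (6, 7, 4), (7, 4, 2), (9, 4, 3), (9, 9, 7)]


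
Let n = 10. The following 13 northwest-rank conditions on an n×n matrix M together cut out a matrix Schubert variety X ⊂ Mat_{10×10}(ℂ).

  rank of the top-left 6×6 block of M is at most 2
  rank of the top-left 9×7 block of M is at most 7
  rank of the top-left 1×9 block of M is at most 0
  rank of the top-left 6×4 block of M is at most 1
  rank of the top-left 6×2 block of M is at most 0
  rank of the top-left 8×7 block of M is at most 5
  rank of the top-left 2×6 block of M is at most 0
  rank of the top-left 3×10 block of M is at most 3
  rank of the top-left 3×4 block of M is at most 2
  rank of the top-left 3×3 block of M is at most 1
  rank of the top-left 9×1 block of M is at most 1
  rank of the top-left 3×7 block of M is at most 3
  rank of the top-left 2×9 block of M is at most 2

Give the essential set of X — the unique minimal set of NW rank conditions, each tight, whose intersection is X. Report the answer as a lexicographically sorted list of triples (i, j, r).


Computing R[i][j] = min implied NW-rank bound (n=10, 13 conditions):

  R[1]: 0  0  0  0  0  0  0  0  0  1
  R[2]: 0  0  0  0  0  0  1  1  1  2
  R[3]: 0  0  1  1  1  1  2  2  2  3
  R[4]: 0  0  1  1  2  2  3  3  3  4
  R[5]: 0  0  1  1  2  2  3  4  4  5
  R[6]: 0  0  1  1  2  2  3  4  5  6
  R[7]: 1  1  2  2  3  3  4  5  6  7
  R[8]: 1  2  3  3  4  4  5  6  7  8
  R[9]: 1  2  3  4  5  5  6  7  8  9
  R[10]: 1  2  3  4  5  6  7  8  9  10

the unique w with this rank table is (10, 7, 3, 5, 8, 9, 1, 2, 4, 6).

ℓ(w)=28; the 5 essential cells (i,j,r):

[(1, 9, 0), (2, 6, 0), (6, 2, 0), (6, 4, 1), (6, 6, 2)]


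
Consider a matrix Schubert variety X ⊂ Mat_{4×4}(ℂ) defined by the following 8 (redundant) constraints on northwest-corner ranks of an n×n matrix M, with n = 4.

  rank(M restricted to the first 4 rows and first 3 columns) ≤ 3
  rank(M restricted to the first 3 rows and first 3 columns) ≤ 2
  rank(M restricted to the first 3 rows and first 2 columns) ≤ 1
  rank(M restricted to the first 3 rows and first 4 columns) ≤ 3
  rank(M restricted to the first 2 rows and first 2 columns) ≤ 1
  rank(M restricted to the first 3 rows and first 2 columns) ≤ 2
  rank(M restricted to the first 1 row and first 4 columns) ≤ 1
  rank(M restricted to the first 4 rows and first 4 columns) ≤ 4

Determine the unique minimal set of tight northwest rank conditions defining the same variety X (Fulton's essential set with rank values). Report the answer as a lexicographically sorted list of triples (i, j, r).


The tightest implied rank at each (i,j), from the 8 conditions:

  row 1: 1 1 1 1
  row 2: 1 1 2 2
  row 3: 1 1 2 3
  row 4: 1 2 3 4

so w = (1, 3, 4, 2).

Rothe diagram D(w) (2 cells), 1 SE-corner (essential condition):

[(3, 2, 1)]


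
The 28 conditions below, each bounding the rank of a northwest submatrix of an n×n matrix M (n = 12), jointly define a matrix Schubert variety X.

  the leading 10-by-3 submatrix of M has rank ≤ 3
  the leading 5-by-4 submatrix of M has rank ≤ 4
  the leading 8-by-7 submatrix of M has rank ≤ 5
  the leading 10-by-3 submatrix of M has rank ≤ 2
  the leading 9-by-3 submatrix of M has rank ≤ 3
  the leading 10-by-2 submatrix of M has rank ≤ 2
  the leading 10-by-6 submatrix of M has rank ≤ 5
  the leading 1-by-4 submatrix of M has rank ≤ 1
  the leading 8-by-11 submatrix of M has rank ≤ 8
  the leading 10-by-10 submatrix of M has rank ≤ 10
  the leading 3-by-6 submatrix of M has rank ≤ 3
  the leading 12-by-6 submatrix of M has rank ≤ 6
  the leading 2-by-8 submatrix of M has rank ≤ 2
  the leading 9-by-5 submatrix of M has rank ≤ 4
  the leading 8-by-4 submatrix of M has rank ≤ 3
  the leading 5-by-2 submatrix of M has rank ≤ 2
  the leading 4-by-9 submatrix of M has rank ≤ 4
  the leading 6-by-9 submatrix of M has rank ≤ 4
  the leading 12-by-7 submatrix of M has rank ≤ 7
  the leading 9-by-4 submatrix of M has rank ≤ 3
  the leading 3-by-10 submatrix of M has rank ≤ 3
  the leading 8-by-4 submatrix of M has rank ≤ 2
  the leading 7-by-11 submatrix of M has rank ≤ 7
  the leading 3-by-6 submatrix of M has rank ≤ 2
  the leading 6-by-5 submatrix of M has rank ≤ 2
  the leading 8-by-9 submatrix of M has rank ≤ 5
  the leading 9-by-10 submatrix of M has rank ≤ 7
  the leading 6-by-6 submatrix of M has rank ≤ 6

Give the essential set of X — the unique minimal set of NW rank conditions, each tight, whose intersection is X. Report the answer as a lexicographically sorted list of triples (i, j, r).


Rank table r_w(12×12) implied by the 28 constraints:

  1 1 1 1 1 1 1 1 1 1 1 1
  1 2 2 2 2 2 2 2 2 2 2 2
  1 2 2 2 2 2 3 3 3 3 3 3
  1 2 2 2 2 3 4 4 4 4 4 4
  1 2 2 2 2 3 4 4 4 5 5 5
  1 2 2 2 2 3 4 4 4 5 6 6
  1 2 2 2 3 4 5 5 5 6 7 7
  1 2 2 2 3 4 5 5 5 6 7 8
  1 2 2 3 4 5 6 6 6 7 8 9
  1 2 2 3 4 5 6 7 7 8 9 10
  1 2 3 4 5 6 7 8 8 9 10 11
  1 2 3 4 5 6 7 8 9 10 11 12

so w = (1, 2, 7, 6, 10, 11, 5, 12, 4, 8, 3, 9).

Rothe diagram D(w) (25 cells), 6 SE-corners (essential conditions):

[(3, 6, 2), (6, 5, 2), (6, 9, 4), (8, 4, 2), (8, 9, 5), (10, 3, 2)]
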